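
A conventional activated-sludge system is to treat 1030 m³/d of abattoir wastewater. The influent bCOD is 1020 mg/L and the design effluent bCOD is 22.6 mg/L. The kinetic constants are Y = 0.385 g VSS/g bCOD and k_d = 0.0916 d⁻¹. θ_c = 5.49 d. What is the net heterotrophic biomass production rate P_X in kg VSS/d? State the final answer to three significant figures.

Correct the yield for decay: Y_obs = Y/(1 + k_d θ_c) = 0.385 / (1 + 0.0916 × 5.49) = 0.385 / 1.503 = 0.2562.
Mass of bCOD removed per day: Q(S₀ − S) = 1030 × 997.4 g/m³ = 1027 kg/d.
P_X = Y_obs · Q(S₀ − S) = 0.2562 × 1027 = 263.2 kg VSS/d.

P_X ≈ 263 kg VSS/d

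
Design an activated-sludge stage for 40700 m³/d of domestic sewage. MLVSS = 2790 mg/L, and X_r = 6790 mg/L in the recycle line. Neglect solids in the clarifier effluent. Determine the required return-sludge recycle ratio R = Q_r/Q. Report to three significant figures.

R = Q_r/Q = X/(X_r − X) = 2790 / (6790 − 2790) = 0.6975.

R ≈ 0.698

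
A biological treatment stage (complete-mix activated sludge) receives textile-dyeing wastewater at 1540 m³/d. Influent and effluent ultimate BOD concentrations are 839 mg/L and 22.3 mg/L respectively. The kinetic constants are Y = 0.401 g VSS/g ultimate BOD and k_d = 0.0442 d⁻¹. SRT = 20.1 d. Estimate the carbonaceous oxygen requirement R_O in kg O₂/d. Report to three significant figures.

The observed yield is Y_obs = Y/(1 + k_d·θ_c) = 0.401 / (1 + 0.0442 × 20.1) = 0.401 / 1.888 = 0.2123 g VSS per g ultimate BOD removed.
Substrate removed = Q·(S₀ − S) = 1540 m³/d × (839 − 22.3) g/m³ = 1.26×10^6 g/d = 1258 kg/d.
Net sludge production P_X = 0.2123 × 1258 = 267.1 kg VSS/d.
R_O = Q·ΔS − 1.42 P_X = 1258 − 379.2 = 878.5 kg O₂/d.

R_O ≈ 878 kg O₂/d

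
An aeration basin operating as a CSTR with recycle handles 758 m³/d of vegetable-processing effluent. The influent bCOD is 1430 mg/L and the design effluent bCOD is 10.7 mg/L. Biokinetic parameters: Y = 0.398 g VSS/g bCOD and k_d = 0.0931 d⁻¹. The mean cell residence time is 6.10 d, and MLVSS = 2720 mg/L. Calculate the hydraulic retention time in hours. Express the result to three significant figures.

τ ≈ 19.4 h

From the SRT design equation V = Y Q (S₀−S) θ_c / [X (1 + k_d θ_c)] = 0.398 × 758 × (1430 − 10.7) × 6.10 / [2720 × (1 + 0.0931 × 6.10)] = 2.61×10^6 / 4265 = 612.4 m³.
τ = V/Q = 612.4/758 = 0.8080 d, or 19.39 h.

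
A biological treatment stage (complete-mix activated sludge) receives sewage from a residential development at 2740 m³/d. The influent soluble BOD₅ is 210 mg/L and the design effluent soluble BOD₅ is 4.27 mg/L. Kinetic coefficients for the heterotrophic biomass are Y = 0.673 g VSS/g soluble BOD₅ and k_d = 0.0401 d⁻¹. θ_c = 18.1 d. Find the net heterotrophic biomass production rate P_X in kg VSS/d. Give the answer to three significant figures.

P_X ≈ 220 kg VSS/d

The observed yield is Y_obs = Y/(1 + k_d·θ_c) = 0.673 / (1 + 0.0401 × 18.1) = 0.673 / 1.726 = 0.3900 g VSS per g soluble BOD₅ removed.
Substrate removed = Q·(S₀ − S) = 2740 m³/d × (210 − 4.27) g/m³ = 5.64×10^5 g/d = 563.7 kg/d.
Biomass produced: P_X = Y_obs·Q·ΔS = 0.3900 × 563.7 ≈ 219.8 kg VSS/d.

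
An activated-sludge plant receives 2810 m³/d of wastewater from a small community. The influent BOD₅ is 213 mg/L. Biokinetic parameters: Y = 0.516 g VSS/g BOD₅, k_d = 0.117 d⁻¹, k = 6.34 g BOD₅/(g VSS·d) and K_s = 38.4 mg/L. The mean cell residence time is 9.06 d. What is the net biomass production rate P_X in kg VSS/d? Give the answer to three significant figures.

P_X ≈ 148 kg VSS/d

Effluent substrate depends only on kinetics and SRT: S = K_s(1 + k_d θ_c) / [θ_c(Yk − k_d) − 1] = 38.4 × (1 + 0.117 × 9.06) / [9.06 × (0.516 × 6.34 − 0.117) − 1] = 79.10 / 27.58 = 2.868 mg/L.
Y_obs = Y / (1 + k_d θ_c) = 0.516 / (1 + 0.117 × 9.06) = 0.516 / 2.060 = 0.2505.
Mass of BOD₅ removed per day: Q(S₀ − S) = 2810 × 210.1 g/m³ = 590.5 kg/d.
Biomass produced: P_X = Y_obs·Q·ΔS = 0.2505 × 590.5 ≈ 147.9 kg VSS/d.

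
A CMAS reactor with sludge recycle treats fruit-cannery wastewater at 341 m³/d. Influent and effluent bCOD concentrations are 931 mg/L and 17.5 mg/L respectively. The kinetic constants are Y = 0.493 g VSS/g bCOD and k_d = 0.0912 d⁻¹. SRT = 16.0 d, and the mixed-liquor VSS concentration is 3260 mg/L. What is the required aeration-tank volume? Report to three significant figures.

Steady-state biomass mass balance: V·X·(1 + k_d·θ_c) = Y·Q·(S₀ − S)·θ_c, so V = 0.493 × 341 × (931 − 17.5) × 16.0 / [3260 × (1 + 0.0912 × 16.0)] = 2.46×10^6 / 8017 = 306.5 m³.

V ≈ 306 m³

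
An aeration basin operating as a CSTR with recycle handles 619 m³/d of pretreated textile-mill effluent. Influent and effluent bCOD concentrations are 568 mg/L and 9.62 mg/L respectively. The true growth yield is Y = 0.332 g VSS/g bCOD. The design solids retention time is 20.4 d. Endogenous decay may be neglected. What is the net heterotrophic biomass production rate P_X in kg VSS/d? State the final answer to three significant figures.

P_X ≈ 115 kg VSS/d

No decay correction is needed, so Y_obs = Y = 0.332.
ΔS = 568 − 9.62 = 558.4 mg/L, so the substrate removal rate is 619 × 558.4/1000 = 345.6 kg bCOD/d.
Net biomass production P_X = Y_obs × Q·(S₀ − S) = 0.3320 × 345.6 = 114.8 kg VSS/d.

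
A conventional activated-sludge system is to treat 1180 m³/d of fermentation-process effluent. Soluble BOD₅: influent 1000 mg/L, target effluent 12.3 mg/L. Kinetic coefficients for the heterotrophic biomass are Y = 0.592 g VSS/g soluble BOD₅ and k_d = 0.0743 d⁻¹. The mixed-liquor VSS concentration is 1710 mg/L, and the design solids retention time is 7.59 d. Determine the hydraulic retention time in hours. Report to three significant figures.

τ ≈ 39.8 h

From the SRT design equation V = Y Q (S₀−S) θ_c / [X (1 + k_d θ_c)] = 0.592 × 1180 × (1000 − 12.3) × 7.59 / [1710 × (1 + 0.0743 × 7.59)] = 5.24×10^6 / 2674 = 1958 m³.
τ = V/Q = 1958/1180 = 1.659 d, or 39.83 h.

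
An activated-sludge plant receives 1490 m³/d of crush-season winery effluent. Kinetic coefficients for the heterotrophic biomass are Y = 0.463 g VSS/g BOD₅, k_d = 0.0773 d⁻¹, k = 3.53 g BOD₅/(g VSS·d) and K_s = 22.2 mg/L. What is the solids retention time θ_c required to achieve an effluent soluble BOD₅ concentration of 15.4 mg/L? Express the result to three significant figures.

Specific growth rate at S = 15.4 mg/L: μ = YkS/(K_s+S) = 0.463·3.53·15.4/(22.2+15.4) = 0.6694 d⁻¹.
θ_c = 1/(μ − k_d) = 1/(0.6694 − 0.0773) = 1/0.5921 = 1.689 d.

θ_c ≈ 1.69 d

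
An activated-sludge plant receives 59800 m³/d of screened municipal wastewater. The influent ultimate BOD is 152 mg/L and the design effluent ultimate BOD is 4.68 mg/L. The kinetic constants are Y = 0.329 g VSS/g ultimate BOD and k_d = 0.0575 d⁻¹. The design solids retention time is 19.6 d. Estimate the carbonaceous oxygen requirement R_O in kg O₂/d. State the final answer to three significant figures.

R_O ≈ 6870 kg O₂/d

Observed yield with endogenous decay: Y_obs = Y / (1 + k_d·θ_c) = 0.329 / (1 + 0.0575 × 19.6) = 0.329 / 2.127 = 0.1547 g VSS/g ultimate BOD.
ΔS = 152 − 4.68 = 147.3 mg/L, so the substrate removal rate is 59800 × 147.3/1000 = 8810 kg ultimate BOD/d.
Net sludge production P_X = 0.1547 × 8810 = 1363 kg VSS/d.
R_O = Q·ΔS − 1.42 P_X = 8810 − 1935 = 6875 kg O₂/d.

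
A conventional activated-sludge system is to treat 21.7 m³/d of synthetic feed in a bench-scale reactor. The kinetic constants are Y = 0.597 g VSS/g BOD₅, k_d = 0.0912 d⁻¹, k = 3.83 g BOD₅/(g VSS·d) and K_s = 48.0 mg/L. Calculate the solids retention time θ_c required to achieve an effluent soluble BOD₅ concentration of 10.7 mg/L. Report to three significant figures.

θ_c ≈ 3.07 d

At the target effluent, Y k S/(K_s+S) = 0.597×3.83×10.7/58.70 = 0.4168 d⁻¹.
Then 1/θ_c = μ − k_d = 0.4168 − 0.0912 = 0.3256 d⁻¹, giving θ_c = 3.071 d.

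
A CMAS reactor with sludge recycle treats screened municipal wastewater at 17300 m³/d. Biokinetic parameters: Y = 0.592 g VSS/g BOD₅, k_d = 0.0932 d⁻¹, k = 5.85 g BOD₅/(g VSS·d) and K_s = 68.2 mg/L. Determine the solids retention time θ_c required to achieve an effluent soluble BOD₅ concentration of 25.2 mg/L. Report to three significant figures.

θ_c ≈ 1.19 d

At the target effluent, Y k S/(K_s+S) = 0.592×5.85×25.2/93.40 = 0.9344 d⁻¹.
1/θ_c = 0.9344 − 0.0932 = 0.8412 d⁻¹, so θ_c = 1.189 d.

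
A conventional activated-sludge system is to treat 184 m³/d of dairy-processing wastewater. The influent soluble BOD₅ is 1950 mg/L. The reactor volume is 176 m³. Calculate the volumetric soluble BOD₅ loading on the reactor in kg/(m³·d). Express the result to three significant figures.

L_v ≈ 2.04 kg soluble BOD₅/(m³·d)

Applied soluble BOD₅ load per unit volume = Q·S₀/V = (184 × 1950/1000)/176.0 = 2.039 kg soluble BOD₅·m⁻³·d⁻¹.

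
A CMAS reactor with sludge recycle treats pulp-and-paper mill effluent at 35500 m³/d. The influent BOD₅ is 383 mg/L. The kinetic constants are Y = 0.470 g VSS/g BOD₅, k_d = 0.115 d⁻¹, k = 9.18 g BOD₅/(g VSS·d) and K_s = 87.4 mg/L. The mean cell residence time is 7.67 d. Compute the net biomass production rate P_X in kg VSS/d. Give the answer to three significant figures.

P_X ≈ 3350 kg VSS/d

Effluent substrate depends only on kinetics and SRT: S = K_s(1 + k_d θ_c) / [θ_c(Yk − k_d) − 1] = 87.4 × (1 + 0.115 × 7.67) / [7.67 × (0.470 × 9.18 − 0.115) − 1] = 164.5 / 31.21 = 5.270 mg/L.
Observed yield with endogenous decay: Y_obs = Y / (1 + k_d·θ_c) = 0.470 / (1 + 0.115 × 7.67) = 0.470 / 1.882 = 0.2497 g VSS/g BOD₅.
ΔS = 383 − 5.27 = 377.7 mg/L, so the substrate removal rate is 35500 × 377.7/1000 = 13409 kg BOD₅/d.
Net biomass production P_X = Y_obs × Q·(S₀ − S) = 0.2497 × 13409 = 3349 kg VSS/d.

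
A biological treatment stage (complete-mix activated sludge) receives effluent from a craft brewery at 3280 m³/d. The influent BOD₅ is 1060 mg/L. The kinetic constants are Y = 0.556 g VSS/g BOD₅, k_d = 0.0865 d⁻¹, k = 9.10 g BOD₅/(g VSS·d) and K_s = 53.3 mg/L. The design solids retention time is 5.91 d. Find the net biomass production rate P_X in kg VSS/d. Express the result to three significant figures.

Effluent substrate depends only on kinetics and SRT: S = K_s(1 + k_d θ_c) / [θ_c(Yk − k_d) − 1] = 53.3 × (1 + 0.0865 × 5.91) / [5.91 × (0.556 × 9.10 − 0.0865) − 1] = 80.55 / 28.39 = 2.837 mg/L.
Y_obs = Y / (1 + k_d θ_c) = 0.556 / (1 + 0.0865 × 5.91) = 0.556 / 1.511 = 0.3679.
ΔS = 1060 − 2.84 = 1057 mg/L, so the substrate removal rate is 3280 × 1057/1000 = 3467 kg BOD₅/d.
So the net sludge growth is P_X = 0.3679 × 3467 = 1276 kg VSS/d.

P_X ≈ 1280 kg VSS/d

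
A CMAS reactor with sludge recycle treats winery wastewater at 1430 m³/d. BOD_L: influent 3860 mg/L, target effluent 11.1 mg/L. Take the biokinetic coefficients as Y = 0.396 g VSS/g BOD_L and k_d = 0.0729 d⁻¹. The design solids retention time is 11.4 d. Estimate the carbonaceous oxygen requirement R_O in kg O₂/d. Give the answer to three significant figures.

R_O ≈ 3810 kg O₂/d

Correct the yield for decay: Y_obs = Y/(1 + k_d θ_c) = 0.396 / (1 + 0.0729 × 11.4) = 0.396 / 1.831 = 0.2163.
ΔS = 3860 − 11.1 = 3849 mg/L, so the substrate removal rate is 1430 × 3849/1000 = 5504 kg BOD_L/d.
Biomass synthesised: P_X = Y_obs × 5504 = 1190 kg VSS/d.
R_O = Q·ΔS − 1.42 P_X = 5504 − 1690 = 3814 kg O₂/d.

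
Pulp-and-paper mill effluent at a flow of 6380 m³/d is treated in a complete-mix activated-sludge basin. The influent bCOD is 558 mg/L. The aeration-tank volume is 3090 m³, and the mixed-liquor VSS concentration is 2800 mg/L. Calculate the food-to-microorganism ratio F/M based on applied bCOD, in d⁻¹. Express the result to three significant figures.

F/M = applied load / biomass = Q·S₀/(V·X) = 6380 × 558 / (3090 × 2800) = 0.4115 d⁻¹.

F/M ≈ 0.411 d⁻¹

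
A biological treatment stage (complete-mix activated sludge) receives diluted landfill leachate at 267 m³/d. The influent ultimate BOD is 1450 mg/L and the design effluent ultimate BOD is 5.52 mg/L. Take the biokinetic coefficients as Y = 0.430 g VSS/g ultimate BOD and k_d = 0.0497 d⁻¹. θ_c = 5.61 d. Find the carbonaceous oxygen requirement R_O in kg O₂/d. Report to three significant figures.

R_O ≈ 202 kg O₂/d

The observed yield is Y_obs = Y/(1 + k_d·θ_c) = 0.430 / (1 + 0.0497 × 5.61) = 0.430 / 1.279 = 0.3362 g VSS per g ultimate BOD removed.
Substrate removed = Q·(S₀ − S) = 267 m³/d × (1450 − 5.52) g/m³ = 3.86×10^5 g/d = 385.7 kg/d.
P_X = Y_obs·Q·(S₀ − S) = 0.3362 × 385.7 = 129.7 kg VSS/d.
R_O = Q·(S₀ − S) − 1.42·P_X = 385.7 − 1.42 × 129.7 = 201.5 kg O₂/d.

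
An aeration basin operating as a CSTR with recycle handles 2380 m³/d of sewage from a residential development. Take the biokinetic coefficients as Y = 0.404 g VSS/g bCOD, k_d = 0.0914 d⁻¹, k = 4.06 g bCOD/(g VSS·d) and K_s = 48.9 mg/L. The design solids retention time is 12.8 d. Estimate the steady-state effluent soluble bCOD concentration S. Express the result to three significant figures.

For a completely mixed reactor with recycle the Lawrence–McCarty relation gives S = K_s·(1 + k_d·θ_c) / [θ_c·(Y·k − k_d) − 1] = 48.9 × (1 + 0.0914 × 12.8) / [12.8 × (0.404 × 4.06 − 0.0914) − 1] = 106.1 / 18.83 = 5.637 mg/L.

S ≈ 5.64 mg/L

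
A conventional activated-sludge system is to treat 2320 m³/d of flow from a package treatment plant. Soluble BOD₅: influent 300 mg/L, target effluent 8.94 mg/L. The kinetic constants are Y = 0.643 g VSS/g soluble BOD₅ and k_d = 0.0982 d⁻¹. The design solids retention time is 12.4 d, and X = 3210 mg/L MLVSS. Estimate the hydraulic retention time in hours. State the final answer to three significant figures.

Rearranging the biomass balance for a CMAS with decay, V = Y·Q·ΔS·θ_c / [X·(1+k_d θ_c)] = 0.643 × 2320 × (300 − 8.94) × 12.4 / [3210 × (1 + 0.0982 × 12.4)] = 5.38×10^6 / 7119 = 756.3 m³.
HRT = V/Q = 756.3 m³ / 2320 m³·d⁻¹ = 0.3260 d × 24 = 7.824 h.

τ ≈ 7.82 h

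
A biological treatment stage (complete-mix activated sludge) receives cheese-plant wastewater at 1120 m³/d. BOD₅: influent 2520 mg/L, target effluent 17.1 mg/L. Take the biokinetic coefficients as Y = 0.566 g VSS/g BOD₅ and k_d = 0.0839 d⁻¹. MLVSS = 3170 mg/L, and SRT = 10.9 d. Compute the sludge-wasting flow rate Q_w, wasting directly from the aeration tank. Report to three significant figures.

Q_w ≈ 261 m³/d

Steady-state biomass mass balance: V·X·(1 + k_d·θ_c) = Y·Q·(S₀ − S)·θ_c, so V = 0.566 × 1120 × (2520 − 17.1) × 10.9 / [3170 × (1 + 0.0839 × 10.9)] = 1.73×10^7 / 6069 = 2850 m³.
For wasting at MLVSS concentration, Q_w = V/θ_c = 2850/10.9 = 261.4 m³/d.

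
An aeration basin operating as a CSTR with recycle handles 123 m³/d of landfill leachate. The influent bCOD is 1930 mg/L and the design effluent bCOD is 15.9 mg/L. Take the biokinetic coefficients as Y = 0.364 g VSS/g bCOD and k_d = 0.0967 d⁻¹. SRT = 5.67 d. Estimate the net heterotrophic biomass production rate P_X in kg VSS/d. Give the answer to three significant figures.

Observed yield with endogenous decay: Y_obs = Y / (1 + k_d·θ_c) = 0.364 / (1 + 0.0967 × 5.67) = 0.364 / 1.548 = 0.2351 g VSS/g bCOD.
Substrate removed = Q·(S₀ − S) = 123 m³/d × (1930 − 15.9) g/m³ = 2.35×10^5 g/d = 235.4 kg/d.
Net biomass production P_X = Y_obs × Q·(S₀ − S) = 0.2351 × 235.4 = 55.35 kg VSS/d.

P_X ≈ 55.4 kg VSS/d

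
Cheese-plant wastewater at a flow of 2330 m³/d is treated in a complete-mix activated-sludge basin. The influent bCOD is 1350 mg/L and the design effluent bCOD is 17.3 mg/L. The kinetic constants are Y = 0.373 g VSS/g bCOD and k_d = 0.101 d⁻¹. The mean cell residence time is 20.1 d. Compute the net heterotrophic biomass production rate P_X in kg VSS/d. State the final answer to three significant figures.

P_X ≈ 382 kg VSS/d

Y_obs = Y / (1 + k_d θ_c) = 0.373 / (1 + 0.101 × 20.1) = 0.373 / 3.030 = 0.1231.
Mass of bCOD removed per day: Q(S₀ − S) = 2330 × 1333 g/m³ = 3105 kg/d.
Net biomass production P_X = Y_obs × Q·(S₀ − S) = 0.1231 × 3105 = 382.2 kg VSS/d.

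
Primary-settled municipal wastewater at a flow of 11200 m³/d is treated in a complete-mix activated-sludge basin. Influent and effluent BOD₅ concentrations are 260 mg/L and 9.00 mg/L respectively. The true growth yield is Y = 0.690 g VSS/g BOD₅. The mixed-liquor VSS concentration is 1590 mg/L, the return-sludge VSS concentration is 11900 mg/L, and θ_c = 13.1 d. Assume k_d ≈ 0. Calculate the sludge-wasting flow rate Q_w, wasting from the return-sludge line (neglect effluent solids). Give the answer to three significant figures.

Q_w ≈ 163 m³/d

Biomass mass balance (decay neglected): V·X = Y·Q·(S₀ − S)·θ_c, so V = 0.690 × 11200 × (260 − 9.00) × 13.1 / 1590 = 15981 m³.
Wasting from the return line (neglecting effluent solids): Q_w = V·X / (θ_c·X_r) = 15981 × 1590 / (13.1 × 11900) = 163.0 m³/d.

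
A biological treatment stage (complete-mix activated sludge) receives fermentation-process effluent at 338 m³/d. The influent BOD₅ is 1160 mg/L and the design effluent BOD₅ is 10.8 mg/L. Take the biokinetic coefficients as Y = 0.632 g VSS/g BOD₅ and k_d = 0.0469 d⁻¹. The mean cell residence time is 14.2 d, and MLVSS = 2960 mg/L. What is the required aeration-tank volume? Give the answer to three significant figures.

V ≈ 707 m³

From the SRT design equation V = Y Q (S₀−S) θ_c / [X (1 + k_d θ_c)] = 0.632 × 338 × (1160 − 10.8) × 14.2 / [2960 × (1 + 0.0469 × 14.2)] = 3.49×10^6 / 4931 = 706.9 m³.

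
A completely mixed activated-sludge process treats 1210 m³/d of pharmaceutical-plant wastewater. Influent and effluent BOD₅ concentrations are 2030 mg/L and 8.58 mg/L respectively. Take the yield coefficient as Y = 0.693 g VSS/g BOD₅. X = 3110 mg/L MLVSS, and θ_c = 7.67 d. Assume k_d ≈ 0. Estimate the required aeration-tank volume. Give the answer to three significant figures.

With k_d = 0 the design equation reduces to V = Y Q (S₀−S) θ_c / X = 0.693 × 1210 × (2030 − 8.58) × 7.67 / 3110 = 4180 m³.

V ≈ 4180 m³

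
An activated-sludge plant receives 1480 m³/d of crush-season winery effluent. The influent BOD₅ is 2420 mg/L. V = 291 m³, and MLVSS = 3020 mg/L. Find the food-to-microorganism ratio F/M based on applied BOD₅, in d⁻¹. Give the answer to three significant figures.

F/M ≈ 4.08 d⁻¹

F/M = Q·S₀ / (V·X) = 1480 × 2420 / (291.0 × 3020) = 4.075 g BOD₅·(g VSS·d)⁻¹.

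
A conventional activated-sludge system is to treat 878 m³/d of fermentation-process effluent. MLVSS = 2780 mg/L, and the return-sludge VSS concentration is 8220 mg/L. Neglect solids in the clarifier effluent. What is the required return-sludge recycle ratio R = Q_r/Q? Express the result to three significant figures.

Mass balance around the secondary clarifier (neglecting effluent solids): R = X / (X_r − X) = 2780 / (8220 − 2780) = 0.5110.

R ≈ 0.511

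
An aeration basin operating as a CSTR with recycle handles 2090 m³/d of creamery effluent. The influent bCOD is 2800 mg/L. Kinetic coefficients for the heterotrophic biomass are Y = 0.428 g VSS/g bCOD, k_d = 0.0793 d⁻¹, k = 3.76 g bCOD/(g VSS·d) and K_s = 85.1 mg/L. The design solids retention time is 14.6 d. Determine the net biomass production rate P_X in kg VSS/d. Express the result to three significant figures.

P_X ≈ 1160 kg VSS/d

Effluent substrate depends only on kinetics and SRT: S = K_s(1 + k_d θ_c) / [θ_c(Yk − k_d) − 1] = 85.1 × (1 + 0.0793 × 14.6) / [14.6 × (0.428 × 3.76 − 0.0793) − 1] = 183.6 / 21.34 = 8.606 mg/L.
The observed yield is Y_obs = Y/(1 + k_d·θ_c) = 0.428 / (1 + 0.0793 × 14.6) = 0.428 / 2.158 = 0.1984 g VSS per g bCOD removed.
Mass of bCOD removed per day: Q(S₀ − S) = 2090 × 2791 g/m³ = 5834 kg/d.
Biomass produced: P_X = Y_obs·Q·ΔS = 0.1984 × 5834 ≈ 1157 kg VSS/d.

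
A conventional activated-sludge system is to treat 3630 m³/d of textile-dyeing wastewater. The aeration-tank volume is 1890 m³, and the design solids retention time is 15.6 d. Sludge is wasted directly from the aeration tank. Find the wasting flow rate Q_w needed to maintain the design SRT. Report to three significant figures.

Q_w ≈ 121 m³/d

With mixed-liquor wasting, θ_c = V/Q_w, so Q_w = V/θ_c = 1890/15.6 = 121.2 m³/d.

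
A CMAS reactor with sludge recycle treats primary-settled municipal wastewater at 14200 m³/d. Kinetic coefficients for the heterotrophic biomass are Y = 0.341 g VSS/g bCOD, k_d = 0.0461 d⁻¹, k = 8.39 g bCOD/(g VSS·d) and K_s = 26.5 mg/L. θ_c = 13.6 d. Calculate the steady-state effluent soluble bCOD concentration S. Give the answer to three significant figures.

For a completely mixed reactor with recycle the Lawrence–McCarty relation gives S = K_s·(1 + k_d·θ_c) / [θ_c·(Y·k − k_d) − 1] = 26.5 × (1 + 0.0461 × 13.6) / [13.6 × (0.341 × 8.39 − 0.0461) − 1] = 43.11 / 37.28 = 1.156 mg/L.

S ≈ 1.16 mg/L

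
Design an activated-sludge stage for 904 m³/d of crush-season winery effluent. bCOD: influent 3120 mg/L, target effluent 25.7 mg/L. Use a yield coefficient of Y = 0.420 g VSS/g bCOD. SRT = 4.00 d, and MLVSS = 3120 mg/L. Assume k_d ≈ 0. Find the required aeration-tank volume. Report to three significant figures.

V ≈ 1510 m³

V·X = Y·Q·ΔS·θ_c gives V = 0.420 × 904 × (3120 − 25.7) × 4.00 / 3120 = 1506 m³.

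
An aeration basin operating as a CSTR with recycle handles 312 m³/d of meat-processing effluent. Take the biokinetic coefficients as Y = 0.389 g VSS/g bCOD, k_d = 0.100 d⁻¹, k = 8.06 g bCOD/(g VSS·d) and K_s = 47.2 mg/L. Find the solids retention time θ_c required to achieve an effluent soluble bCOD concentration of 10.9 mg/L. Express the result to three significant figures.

θ_c ≈ 2.05 d

From 1/θ_c = Y·k·S/(K_s + S) − k_d: Y·k·S/(K_s+S) = 0.389 × 8.06 × 10.9 / (47.2 + 10.9) = 0.5882 d⁻¹.
Then 1/θ_c = μ − k_d = 0.5882 − 0.100 = 0.4882 d⁻¹, giving θ_c = 2.048 d.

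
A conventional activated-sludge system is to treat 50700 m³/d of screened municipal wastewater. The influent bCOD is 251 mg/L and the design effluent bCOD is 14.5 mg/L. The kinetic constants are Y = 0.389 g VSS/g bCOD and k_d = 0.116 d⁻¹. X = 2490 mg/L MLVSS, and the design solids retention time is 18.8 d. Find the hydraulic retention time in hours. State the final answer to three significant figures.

Rearranging the biomass balance for a CMAS with decay, V = Y·Q·ΔS·θ_c / [X·(1+k_d θ_c)] = 0.389 × 50700 × (251 − 14.5) × 18.8 / [2490 × (1 + 0.116 × 18.8)] = 8.77×10^7 / 7920 = 11072 m³.
τ = V/Q = 11072/50700 = 0.2184 d, or 5.241 h.

τ ≈ 5.24 h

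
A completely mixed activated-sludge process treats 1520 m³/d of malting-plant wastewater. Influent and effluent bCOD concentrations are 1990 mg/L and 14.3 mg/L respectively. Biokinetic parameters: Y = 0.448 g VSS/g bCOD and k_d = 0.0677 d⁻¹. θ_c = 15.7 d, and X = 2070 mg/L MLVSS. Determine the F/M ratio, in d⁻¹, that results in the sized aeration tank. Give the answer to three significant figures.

From the SRT design equation V = Y Q (S₀−S) θ_c / [X (1 + k_d θ_c)] = 0.448 × 1520 × (1990 − 14.3) × 15.7 / [2070 × (1 + 0.0677 × 15.7)] = 2.11×10^7 / 4270 = 4946 m³.
Food-to-microorganism ratio F/M = Q S₀ / (V X) = 1520 × 1990 / (4946 × 2070) = 0.2954 d⁻¹.

F/M ≈ 0.295 d⁻¹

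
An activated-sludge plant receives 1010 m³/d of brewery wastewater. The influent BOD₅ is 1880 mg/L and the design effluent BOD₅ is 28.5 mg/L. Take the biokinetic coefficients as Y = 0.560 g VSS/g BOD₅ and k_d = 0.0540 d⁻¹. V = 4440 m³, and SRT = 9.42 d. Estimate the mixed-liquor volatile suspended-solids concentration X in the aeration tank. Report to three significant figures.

X = Y·Q·ΔS·θ_c / [V·(1 + k_d θ_c)] = 0.560 × 1010 × (1880 − 28.5) × 9.42 / [4440 × (1 + 0.0540 × 9.42)] = 1473 mg/L.

X ≈ 1470 mg/L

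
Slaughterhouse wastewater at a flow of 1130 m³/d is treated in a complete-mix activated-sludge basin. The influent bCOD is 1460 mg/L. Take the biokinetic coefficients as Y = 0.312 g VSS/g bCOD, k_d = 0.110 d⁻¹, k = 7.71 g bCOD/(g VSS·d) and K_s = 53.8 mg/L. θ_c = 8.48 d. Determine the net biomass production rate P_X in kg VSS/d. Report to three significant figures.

P_X ≈ 265 kg VSS/d

From the Monod/SRT balance for a CMAS, S = K_s·(1+k_d θ_c)/[θ_c·(Y k − k_d) − 1] = 53.8 × (1 + 0.110 × 8.48) / [8.48 × (0.312 × 7.71 − 0.110) − 1] = 104.0 / 18.47 = 5.631 mg/L.
Observed yield with endogenous decay: Y_obs = Y / (1 + k_d·θ_c) = 0.312 / (1 + 0.110 × 8.48) = 0.312 / 1.933 = 0.1614 g VSS/g bCOD.
ΔS = 1460 − 5.63 = 1454 mg/L, so the substrate removal rate is 1130 × 1454/1000 = 1643 kg bCOD/d.
P_X = Y_obs · Q(S₀ − S) = 0.1614 × 1643 = 265.3 kg VSS/d.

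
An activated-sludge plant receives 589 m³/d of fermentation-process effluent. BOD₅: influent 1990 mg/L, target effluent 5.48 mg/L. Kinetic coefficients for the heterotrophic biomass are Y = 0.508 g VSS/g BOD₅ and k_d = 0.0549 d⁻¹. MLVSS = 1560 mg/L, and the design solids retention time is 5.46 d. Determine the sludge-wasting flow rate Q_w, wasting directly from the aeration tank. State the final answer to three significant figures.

Rearranging the biomass balance for a CMAS with decay, V = Y·Q·ΔS·θ_c / [X·(1+k_d θ_c)] = 0.508 × 589 × (1990 − 5.48) × 5.46 / [1560 × (1 + 0.0549 × 5.46)] = 3.24×10^6 / 2028 = 1599 m³.
Wasting from the aeration tank: Q_w = V / θ_c = 1599 / 5.46 = 292.9 m³/d.

Q_w ≈ 293 m³/d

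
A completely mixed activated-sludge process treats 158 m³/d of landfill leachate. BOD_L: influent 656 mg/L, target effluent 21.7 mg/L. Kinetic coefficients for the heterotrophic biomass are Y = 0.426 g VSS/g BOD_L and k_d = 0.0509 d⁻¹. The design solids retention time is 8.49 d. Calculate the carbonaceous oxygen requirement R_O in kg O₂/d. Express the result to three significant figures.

R_O ≈ 57.9 kg O₂/d

Correct the yield for decay: Y_obs = Y/(1 + k_d θ_c) = 0.426 / (1 + 0.0509 × 8.49) = 0.426 / 1.432 = 0.2975.
ΔS = 656 − 21.7 = 634.3 mg/L, so the substrate removal rate is 158 × 634.3/1000 = 100.2 kg BOD_L/d.
P_X = Y_obs·Q·(S₀ − S) = 0.2975 × 100.2 = 29.81 kg VSS/d.
R_O = Q·(S₀ − S) − 1.42·P_X = 100.2 − 1.42 × 29.81 = 57.89 kg O₂/d.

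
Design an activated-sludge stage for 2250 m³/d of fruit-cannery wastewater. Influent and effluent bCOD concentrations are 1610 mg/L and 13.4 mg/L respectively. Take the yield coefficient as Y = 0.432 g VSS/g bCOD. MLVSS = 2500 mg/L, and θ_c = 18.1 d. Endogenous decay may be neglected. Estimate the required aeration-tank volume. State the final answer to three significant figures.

V ≈ 11200 m³

V·X = Y·Q·ΔS·θ_c gives V = 0.432 × 2250 × (1610 − 13.4) × 18.1 / 2500 = 11236 m³.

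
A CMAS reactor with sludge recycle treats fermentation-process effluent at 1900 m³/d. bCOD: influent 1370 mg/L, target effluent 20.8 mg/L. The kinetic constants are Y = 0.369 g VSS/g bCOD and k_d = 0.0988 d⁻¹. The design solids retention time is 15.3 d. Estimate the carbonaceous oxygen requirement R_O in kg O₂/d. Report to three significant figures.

The observed yield is Y_obs = Y/(1 + k_d·θ_c) = 0.369 / (1 + 0.0988 × 15.3) = 0.369 / 2.512 = 0.1469 g VSS per g bCOD removed.
Q·(S₀ − S) = 1900 × (1370 − 20.8) × 10⁻³ = 2563 kg/d removed.
Biomass synthesised: P_X = Y_obs × 2563 = 376.6 kg VSS/d.
R_O = Q·(S₀ − S) − 1.42·P_X = 2563 − 1.42 × 376.6 = 2029 kg O₂/d.

R_O ≈ 2030 kg O₂/d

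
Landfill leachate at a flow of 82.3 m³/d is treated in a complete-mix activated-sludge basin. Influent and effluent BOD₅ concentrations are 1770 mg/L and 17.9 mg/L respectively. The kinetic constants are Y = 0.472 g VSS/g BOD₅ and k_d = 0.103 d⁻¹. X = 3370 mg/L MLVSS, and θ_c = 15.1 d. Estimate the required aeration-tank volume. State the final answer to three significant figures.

V ≈ 119 m³

Steady-state biomass mass balance: V·X·(1 + k_d·θ_c) = Y·Q·(S₀ − S)·θ_c, so V = 0.472 × 82.3 × (1770 − 17.9) × 15.1 / [3370 × (1 + 0.103 × 15.1)] = 1.03×10^6 / 8611 = 119.3 m³.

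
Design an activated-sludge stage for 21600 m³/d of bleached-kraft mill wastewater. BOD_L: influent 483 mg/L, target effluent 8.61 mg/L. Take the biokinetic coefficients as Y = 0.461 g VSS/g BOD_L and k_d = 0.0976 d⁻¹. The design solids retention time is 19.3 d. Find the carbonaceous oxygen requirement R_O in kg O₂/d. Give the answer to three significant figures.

Y_obs = Y / (1 + k_d θ_c) = 0.461 / (1 + 0.0976 × 19.3) = 0.461 / 2.884 = 0.1599.
Substrate removed = Q·(S₀ − S) = 21600 m³/d × (483 − 8.61) g/m³ = 1.02×10^7 g/d = 10247 kg/d.
Biomass synthesised: P_X = Y_obs × 10247 = 1638 kg VSS/d.
R_O = Q·ΔS − 1.42 P_X = 10247 − 2326 = 7921 kg O₂/d.

R_O ≈ 7920 kg O₂/d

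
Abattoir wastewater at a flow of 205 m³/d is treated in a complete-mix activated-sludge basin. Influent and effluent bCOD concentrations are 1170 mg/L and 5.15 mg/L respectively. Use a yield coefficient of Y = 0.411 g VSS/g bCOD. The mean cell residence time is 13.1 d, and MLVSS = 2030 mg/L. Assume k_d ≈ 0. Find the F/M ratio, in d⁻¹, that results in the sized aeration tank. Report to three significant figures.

F/M ≈ 0.187 d⁻¹

With k_d = 0 the design equation reduces to V = Y Q (S₀−S) θ_c / X = 0.411 × 205 × (1170 − 5.15) × 13.1 / 2030 = 633.3 m³.
Food-to-microorganism ratio F/M = Q S₀ / (V X) = 205 × 1170 / (633.3 × 2030) = 0.1866 d⁻¹.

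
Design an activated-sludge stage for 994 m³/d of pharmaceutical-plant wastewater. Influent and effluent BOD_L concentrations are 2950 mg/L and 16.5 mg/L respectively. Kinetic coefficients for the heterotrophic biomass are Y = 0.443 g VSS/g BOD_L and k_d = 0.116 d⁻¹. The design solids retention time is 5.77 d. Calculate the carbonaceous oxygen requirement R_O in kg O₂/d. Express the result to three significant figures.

R_O ≈ 1820 kg O₂/d

Y_obs = Y / (1 + k_d θ_c) = 0.443 / (1 + 0.116 × 5.77) = 0.443 / 1.669 = 0.2654.
Q·(S₀ − S) = 994 × (2950 − 16.5) × 10⁻³ = 2916 kg/d removed.
Net sludge production P_X = 0.2654 × 2916 = 773.8 kg VSS/d.
R_O = Q·(S₀ − S) − 1.42·P_X = 2916 − 1.42 × 773.8 = 1817 kg O₂/d.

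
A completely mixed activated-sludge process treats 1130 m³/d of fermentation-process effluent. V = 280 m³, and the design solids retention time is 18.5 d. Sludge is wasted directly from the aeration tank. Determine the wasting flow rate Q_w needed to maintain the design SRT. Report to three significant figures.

With mixed-liquor wasting, θ_c = V/Q_w, so Q_w = V/θ_c = 280.0/18.5 = 15.14 m³/d.

Q_w ≈ 15.1 m³/d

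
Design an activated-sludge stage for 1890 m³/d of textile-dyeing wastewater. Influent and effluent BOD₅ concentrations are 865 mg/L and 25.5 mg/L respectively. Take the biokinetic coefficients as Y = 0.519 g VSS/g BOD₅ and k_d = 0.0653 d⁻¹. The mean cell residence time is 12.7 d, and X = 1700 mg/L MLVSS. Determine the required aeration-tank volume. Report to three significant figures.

V ≈ 3360 m³

Steady-state biomass mass balance: V·X·(1 + k_d·θ_c) = Y·Q·(S₀ − S)·θ_c, so V = 0.519 × 1890 × (865 − 25.5) × 12.7 / [1700 × (1 + 0.0653 × 12.7)] = 1.05×10^7 / 3110 = 3363 m³.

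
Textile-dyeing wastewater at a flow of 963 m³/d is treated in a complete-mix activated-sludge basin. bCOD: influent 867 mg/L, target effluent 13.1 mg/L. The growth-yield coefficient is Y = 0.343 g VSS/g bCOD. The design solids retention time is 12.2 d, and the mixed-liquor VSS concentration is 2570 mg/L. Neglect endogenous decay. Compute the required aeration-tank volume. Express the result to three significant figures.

V ≈ 1340 m³

V·X = Y·Q·ΔS·θ_c gives V = 0.343 × 963 × (867 − 13.1) × 12.2 / 2570 = 1339 m³.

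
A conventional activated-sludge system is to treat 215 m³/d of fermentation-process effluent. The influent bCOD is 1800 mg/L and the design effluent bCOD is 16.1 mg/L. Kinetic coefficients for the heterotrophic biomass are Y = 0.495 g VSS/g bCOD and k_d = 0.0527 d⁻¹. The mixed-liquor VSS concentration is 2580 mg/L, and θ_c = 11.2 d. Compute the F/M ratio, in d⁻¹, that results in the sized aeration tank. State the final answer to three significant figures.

F/M ≈ 0.289 d⁻¹

Steady-state biomass mass balance: V·X·(1 + k_d·θ_c) = Y·Q·(S₀ − S)·θ_c, so V = 0.495 × 215 × (1800 − 16.1) × 11.2 / [2580 × (1 + 0.0527 × 11.2)] = 2.13×10^6 / 4103 = 518.3 m³.
Food-to-microorganism ratio F/M = Q S₀ / (V X) = 215 × 1800 / (518.3 × 2580) = 0.2894 d⁻¹.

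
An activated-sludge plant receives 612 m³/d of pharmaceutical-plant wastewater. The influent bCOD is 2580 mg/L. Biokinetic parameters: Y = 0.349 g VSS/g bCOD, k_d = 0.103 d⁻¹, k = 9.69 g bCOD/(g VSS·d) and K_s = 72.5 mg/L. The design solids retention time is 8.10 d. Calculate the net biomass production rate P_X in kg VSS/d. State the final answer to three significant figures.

P_X ≈ 300 kg VSS/d

For a completely mixed reactor with recycle the Lawrence–McCarty relation gives S = K_s·(1 + k_d·θ_c) / [θ_c·(Y·k − k_d) − 1] = 72.5 × (1 + 0.103 × 8.10) / [8.10 × (0.349 × 9.69 − 0.103) − 1] = 133.0 / 25.56 = 5.203 mg/L.
Observed yield with endogenous decay: Y_obs = Y / (1 + k_d·θ_c) = 0.349 / (1 + 0.103 × 8.10) = 0.349 / 1.834 = 0.1903 g VSS/g bCOD.
Substrate removed = Q·(S₀ − S) = 612 m³/d × (2580 − 5.20) g/m³ = 1.58×10^6 g/d = 1576 kg/d.
So the net sludge growth is P_X = 0.1903 × 1576 = 299.8 kg VSS/d.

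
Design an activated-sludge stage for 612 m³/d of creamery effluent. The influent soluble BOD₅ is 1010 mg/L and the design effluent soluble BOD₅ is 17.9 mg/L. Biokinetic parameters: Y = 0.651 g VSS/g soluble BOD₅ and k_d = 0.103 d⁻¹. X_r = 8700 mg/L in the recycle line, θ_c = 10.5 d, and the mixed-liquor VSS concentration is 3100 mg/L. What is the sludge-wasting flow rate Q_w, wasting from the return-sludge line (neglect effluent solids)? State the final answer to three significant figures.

Rearranging the biomass balance for a CMAS with decay, V = Y·Q·ΔS·θ_c / [X·(1+k_d θ_c)] = 0.651 × 612 × (1010 − 17.9) × 10.5 / [3100 × (1 + 0.103 × 10.5)] = 4.15×10^6 / 6453 = 643.2 m³.
Q_w = (V·X)/(θ_c X_r) = 643.2 × 3100 / (10.5 × 8700) = 21.83 m³/d.

Q_w ≈ 21.8 m³/d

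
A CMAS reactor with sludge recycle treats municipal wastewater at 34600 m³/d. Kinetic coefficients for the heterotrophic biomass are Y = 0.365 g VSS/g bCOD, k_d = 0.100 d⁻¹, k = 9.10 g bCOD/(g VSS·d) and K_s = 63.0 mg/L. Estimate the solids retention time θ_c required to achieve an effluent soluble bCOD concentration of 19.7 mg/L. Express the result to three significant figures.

θ_c ≈ 1.45 d

At the target effluent, Y k S/(K_s+S) = 0.365×9.10×19.7/82.70 = 0.7912 d⁻¹.
θ_c = 1/(μ − k_d) = 1/(0.7912 − 0.100) = 1/0.6912 = 1.447 d.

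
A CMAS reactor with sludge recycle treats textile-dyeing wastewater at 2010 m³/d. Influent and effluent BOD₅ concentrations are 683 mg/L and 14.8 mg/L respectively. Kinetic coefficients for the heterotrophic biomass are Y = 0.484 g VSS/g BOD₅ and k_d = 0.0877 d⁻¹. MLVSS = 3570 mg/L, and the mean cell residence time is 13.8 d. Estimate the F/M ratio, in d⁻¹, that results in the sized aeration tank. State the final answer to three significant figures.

Rearranging the biomass balance for a CMAS with decay, V = Y·Q·ΔS·θ_c / [X·(1+k_d θ_c)] = 0.484 × 2010 × (683 − 14.8) × 13.8 / [3570 × (1 + 0.0877 × 13.8)] = 8.97×10^6 / 7891 = 1137 m³.
F/M = Q·S₀ / (V·X) = 2010 × 683 / (1137 × 3570) = 0.3382 g BOD₅·(g VSS·d)⁻¹.

F/M ≈ 0.338 d⁻¹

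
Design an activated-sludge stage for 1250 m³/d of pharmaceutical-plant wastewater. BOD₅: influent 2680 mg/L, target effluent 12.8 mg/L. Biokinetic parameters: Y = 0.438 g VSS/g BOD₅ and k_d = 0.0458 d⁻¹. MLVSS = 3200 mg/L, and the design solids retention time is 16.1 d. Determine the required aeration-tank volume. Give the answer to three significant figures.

Rearranging the biomass balance for a CMAS with decay, V = Y·Q·ΔS·θ_c / [X·(1+k_d θ_c)] = 0.438 × 1250 × (2680 − 12.8) × 16.1 / [3200 × (1 + 0.0458 × 16.1)] = 2.35×10^7 / 5560 = 4229 m³.

V ≈ 4230 m³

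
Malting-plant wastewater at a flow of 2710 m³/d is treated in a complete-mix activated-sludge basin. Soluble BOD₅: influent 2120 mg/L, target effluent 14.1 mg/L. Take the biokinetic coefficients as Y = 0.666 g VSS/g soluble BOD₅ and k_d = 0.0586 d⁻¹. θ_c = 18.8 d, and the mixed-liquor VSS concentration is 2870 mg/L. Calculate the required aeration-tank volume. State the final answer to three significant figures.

Steady-state biomass mass balance: V·X·(1 + k_d·θ_c) = Y·Q·(S₀ − S)·θ_c, so V = 0.666 × 2710 × (2120 − 14.1) × 18.8 / [2870 × (1 + 0.0586 × 18.8)] = 7.15×10^7 / 6032 = 11847 m³.

V ≈ 11800 m³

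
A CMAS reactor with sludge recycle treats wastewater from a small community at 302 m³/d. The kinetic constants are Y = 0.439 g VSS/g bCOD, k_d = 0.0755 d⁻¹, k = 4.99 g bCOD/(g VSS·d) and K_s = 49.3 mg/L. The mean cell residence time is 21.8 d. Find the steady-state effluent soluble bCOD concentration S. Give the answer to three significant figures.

From the Monod/SRT balance for a CMAS, S = K_s·(1+k_d θ_c)/[θ_c·(Y k − k_d) − 1] = 49.3 × (1 + 0.0755 × 21.8) / [21.8 × (0.439 × 4.99 − 0.0755) − 1] = 130.4 / 45.11 = 2.892 mg/L.

S ≈ 2.89 mg/L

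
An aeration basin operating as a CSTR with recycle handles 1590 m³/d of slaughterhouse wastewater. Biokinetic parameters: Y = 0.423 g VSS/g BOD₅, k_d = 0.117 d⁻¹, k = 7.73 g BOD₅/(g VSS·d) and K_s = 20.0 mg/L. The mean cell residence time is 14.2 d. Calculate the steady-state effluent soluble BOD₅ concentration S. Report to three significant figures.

For a completely mixed reactor with recycle the Lawrence–McCarty relation gives S = K_s·(1 + k_d·θ_c) / [θ_c·(Y·k − k_d) − 1] = 20.0 × (1 + 0.117 × 14.2) / [14.2 × (0.423 × 7.73 − 0.117) − 1] = 53.23 / 43.77 = 1.216 mg/L.

S ≈ 1.22 mg/L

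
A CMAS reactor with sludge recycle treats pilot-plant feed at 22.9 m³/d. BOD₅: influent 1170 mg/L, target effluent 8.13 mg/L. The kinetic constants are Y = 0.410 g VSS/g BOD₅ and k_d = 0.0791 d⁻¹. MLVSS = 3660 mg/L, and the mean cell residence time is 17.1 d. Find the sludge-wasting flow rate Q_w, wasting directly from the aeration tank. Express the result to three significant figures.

From the SRT design equation V = Y Q (S₀−S) θ_c / [X (1 + k_d θ_c)] = 0.410 × 22.9 × (1170 − 8.13) × 17.1 / [3660 × (1 + 0.0791 × 17.1)] = 1.87×10^5 / 8611 = 21.66 m³.
With mixed-liquor wasting, θ_c = V/Q_w, so Q_w = V/θ_c = 21.66/17.1 = 1.267 m³/d.

Q_w ≈ 1.27 m³/d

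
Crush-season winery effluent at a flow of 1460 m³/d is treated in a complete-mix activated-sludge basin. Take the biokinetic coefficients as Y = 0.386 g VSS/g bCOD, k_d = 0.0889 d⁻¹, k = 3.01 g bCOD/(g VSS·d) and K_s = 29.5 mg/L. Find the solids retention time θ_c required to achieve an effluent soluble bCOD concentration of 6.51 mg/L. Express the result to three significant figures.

At the target effluent, Y k S/(K_s+S) = 0.386×3.01×6.51/36.01 = 0.2100 d⁻¹.
θ_c = 1/(μ − k_d) = 1/(0.2100 − 0.0889) = 1/0.1211 = 8.255 d.

θ_c ≈ 8.25 d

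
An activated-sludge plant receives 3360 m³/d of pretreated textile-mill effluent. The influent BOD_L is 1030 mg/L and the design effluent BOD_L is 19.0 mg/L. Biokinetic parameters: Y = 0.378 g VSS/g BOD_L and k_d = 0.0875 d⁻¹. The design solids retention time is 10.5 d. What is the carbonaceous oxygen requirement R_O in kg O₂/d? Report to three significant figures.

R_O ≈ 2450 kg O₂/d

Correct the yield for decay: Y_obs = Y/(1 + k_d θ_c) = 0.378 / (1 + 0.0875 × 10.5) = 0.378 / 1.919 = 0.1970.
Substrate removed = Q·(S₀ − S) = 3360 m³/d × (1030 − 19.0) g/m³ = 3.4×10^6 g/d = 3397 kg/d.
Biomass synthesised: P_X = Y_obs × 3397 = 669.2 kg VSS/d.
R_O = Q·ΔS − 1.42 P_X = 3397 − 950.3 = 2447 kg O₂/d.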